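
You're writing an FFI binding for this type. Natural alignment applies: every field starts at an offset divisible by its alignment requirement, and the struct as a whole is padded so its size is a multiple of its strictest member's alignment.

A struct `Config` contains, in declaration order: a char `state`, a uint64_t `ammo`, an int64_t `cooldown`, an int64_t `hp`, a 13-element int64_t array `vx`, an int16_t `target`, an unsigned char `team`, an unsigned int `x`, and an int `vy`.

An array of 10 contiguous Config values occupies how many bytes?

1520

0..1  state  (1B, 1-aligned)
1..8  -- padding (7B)
8..16  ammo  (8B, 8-aligned)
16..24  cooldown  (8B, 8-aligned)
24..32  hp  (8B, 8-aligned)
32..136  vx  (104B, 8-aligned)
136..138  target  (2B, 2-aligned)
138..139  team  (1B, 1-aligned)
139..140  -- padding (1B)
140..144  x  (4B, 4-aligned)
144..148  vy  (4B, 4-aligned)
148..152  -- tail padding (4B)
sizeof = 152, alignof = 8
array of 10: 10 × 152 = 1520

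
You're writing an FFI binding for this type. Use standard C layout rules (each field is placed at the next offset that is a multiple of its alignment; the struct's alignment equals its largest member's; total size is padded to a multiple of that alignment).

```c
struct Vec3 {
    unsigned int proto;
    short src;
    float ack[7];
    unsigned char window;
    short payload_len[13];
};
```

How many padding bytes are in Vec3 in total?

3

@0: proto [4B, align 4] → 4
@4: src [2B, align 2] → 6
+2 pad (align 4)
@8: ack [28B, align 4] → 36
@36: window [1B, align 1] → 37
+1 pad (align 2)
@38: payload_len [26B, align 2] → 64
size 64, align 4
data bytes 61, size 64 → padding 3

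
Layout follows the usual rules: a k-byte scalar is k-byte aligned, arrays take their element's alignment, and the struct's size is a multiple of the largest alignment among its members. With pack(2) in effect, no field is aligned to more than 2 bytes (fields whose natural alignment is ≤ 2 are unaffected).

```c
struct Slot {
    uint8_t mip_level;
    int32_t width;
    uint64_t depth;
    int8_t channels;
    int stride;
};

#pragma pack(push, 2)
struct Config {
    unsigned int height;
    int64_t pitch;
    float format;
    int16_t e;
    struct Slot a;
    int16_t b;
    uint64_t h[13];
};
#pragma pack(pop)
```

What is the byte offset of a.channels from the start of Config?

Slot: mip_level at 0 (size 1, align 1) → ends 1; pad 3 to align 4 for width; width at 4 (size 4, align 4) → ends 8; depth at 8 (size 8, align 8) → ends 16; channels at 16 (size 1, align 1) → ends 17; pad 3 to align 4 for stride; stride at 20 (size 4, align 4) → ends 24; total 24 bytes, alignment 8
height at 0 (size 4, align 2) → ends 4
pitch at 4 (size 8, align 2) → ends 12
format at 12 (size 4, align 2) → ends 16
e at 16 (size 2, align 2) → ends 18
a at 18 (size 24, align 2) → ends 42
within Slot: channels at 16
18 + 16 = 34

34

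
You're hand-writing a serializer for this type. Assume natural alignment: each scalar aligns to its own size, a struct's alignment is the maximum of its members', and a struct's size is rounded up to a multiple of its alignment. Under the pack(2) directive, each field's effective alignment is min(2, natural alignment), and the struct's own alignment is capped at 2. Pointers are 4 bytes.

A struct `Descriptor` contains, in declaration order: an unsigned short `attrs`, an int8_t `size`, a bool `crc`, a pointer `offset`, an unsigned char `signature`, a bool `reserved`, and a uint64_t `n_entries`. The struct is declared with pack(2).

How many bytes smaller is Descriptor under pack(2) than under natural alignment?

natural layout:
  0..2  attrs  (2B, 2-aligned)
  2..3  size  (1B, 1-aligned)
  3..4  crc  (1B, 1-aligned)
  4..8  offset  (4B, 4-aligned)
  8..9  signature  (1B, 1-aligned)
  9..10  reserved  (1B, 1-aligned)
  10..16  -- padding (6B)
  16..24  n_entries  (8B, 8-aligned)
  sizeof = 24, alignof = 8
packed(2) layout:
  0..2  attrs  (2B, 2-aligned)
  2..3  size  (1B, 1-aligned)
  3..4  crc  (1B, 1-aligned)
  4..8  offset  (4B, 2-aligned)
  8..9  signature  (1B, 1-aligned)
  9..10  reserved  (1B, 1-aligned)
  10..18  n_entries  (8B, 2-aligned)
  sizeof = 18, alignof = 2
24 − 18 = 6

6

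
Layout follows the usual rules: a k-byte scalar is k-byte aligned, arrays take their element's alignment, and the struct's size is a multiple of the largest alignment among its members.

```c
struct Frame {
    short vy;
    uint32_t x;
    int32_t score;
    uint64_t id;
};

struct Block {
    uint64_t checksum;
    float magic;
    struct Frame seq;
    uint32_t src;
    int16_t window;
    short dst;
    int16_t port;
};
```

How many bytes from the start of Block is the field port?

Frame: 0..2  vy  (2B, 2-aligned); 2..4  -- padding (2B); 4..8  x  (4B, 4-aligned); 8..12  score  (4B, 4-aligned); 12..16  -- padding (4B); 16..24  id  (8B, 8-aligned); sizeof = 24, alignof = 8
0..8  checksum  (8B, 8-aligned)
8..12  magic  (4B, 4-aligned)
12..16  -- padding (4B)
16..40  seq  (24B, 8-aligned)
40..44  src  (4B, 4-aligned)
44..46  window  (2B, 2-aligned)
46..48  dst  (2B, 2-aligned)
48..50  port  (2B, 2-aligned)

48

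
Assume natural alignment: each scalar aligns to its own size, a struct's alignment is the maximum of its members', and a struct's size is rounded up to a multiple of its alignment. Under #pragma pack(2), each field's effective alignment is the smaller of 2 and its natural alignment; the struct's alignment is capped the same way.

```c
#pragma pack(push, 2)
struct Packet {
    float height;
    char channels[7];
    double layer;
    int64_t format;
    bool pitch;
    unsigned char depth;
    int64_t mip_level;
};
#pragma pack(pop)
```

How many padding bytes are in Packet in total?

1

height at 0 (size 4, align 2) → ends 4
channels at 4 (size 7, align 1) → ends 11
pad 1 to align 2 for layer
layer at 12 (size 8, align 2) → ends 20
format at 20 (size 8, align 2) → ends 28
pitch at 28 (size 1, align 1) → ends 29
depth at 29 (size 1, align 1) → ends 30
mip_level at 30 (size 8, align 2) → ends 38
total 38 bytes, alignment 2
data bytes 37, size 38 → padding 1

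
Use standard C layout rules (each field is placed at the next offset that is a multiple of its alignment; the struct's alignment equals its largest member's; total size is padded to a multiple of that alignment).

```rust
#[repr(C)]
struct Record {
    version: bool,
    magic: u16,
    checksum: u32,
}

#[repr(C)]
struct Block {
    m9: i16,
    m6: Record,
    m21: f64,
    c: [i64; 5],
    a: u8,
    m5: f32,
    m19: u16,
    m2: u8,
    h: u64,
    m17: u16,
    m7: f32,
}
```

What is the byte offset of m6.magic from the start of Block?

6

Record: 0..1  version  (1B, 1-aligned); 1..2  -- padding (1B); 2..4  magic  (2B, 2-aligned); 4..8  checksum  (4B, 4-aligned); sizeof = 8, alignof = 4
0..2  m9  (2B, 2-aligned)
2..4  -- padding (2B)
4..12  m6  (8B, 4-aligned)
within Record: magic at 2
4 + 2 = 6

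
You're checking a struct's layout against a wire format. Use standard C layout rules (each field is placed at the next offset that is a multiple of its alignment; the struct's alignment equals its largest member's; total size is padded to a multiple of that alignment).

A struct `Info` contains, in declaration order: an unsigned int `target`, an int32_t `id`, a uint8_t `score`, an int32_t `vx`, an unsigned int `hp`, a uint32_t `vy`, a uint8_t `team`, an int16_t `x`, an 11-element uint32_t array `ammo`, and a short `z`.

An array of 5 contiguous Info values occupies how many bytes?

380

0..4  target  (4B, 4-aligned)
4..8  id  (4B, 4-aligned)
8..9  score  (1B, 1-aligned)
9..12  -- padding (3B)
12..16  vx  (4B, 4-aligned)
16..20  hp  (4B, 4-aligned)
20..24  vy  (4B, 4-aligned)
24..25  team  (1B, 1-aligned)
25..26  -- padding (1B)
26..28  x  (2B, 2-aligned)
28..72  ammo  (44B, 4-aligned)
72..74  z  (2B, 2-aligned)
74..76  -- tail padding (2B)
sizeof = 76, alignof = 4
array of 5: 5 × 76 = 380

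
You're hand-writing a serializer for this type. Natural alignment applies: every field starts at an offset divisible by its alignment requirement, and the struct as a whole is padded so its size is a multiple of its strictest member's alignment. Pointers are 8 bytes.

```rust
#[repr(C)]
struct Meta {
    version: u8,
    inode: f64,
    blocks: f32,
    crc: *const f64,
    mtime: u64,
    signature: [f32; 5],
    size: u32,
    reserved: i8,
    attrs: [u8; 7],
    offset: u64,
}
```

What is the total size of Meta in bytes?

80 bytes

0..1  version  (1B, 1-aligned)
1..8  -- padding (7B)
8..16  inode  (8B, 8-aligned)
16..20  blocks  (4B, 4-aligned)
20..24  -- padding (4B)
24..32  crc  (8B, 8-aligned)
32..40  mtime  (8B, 8-aligned)
40..60  signature  (20B, 4-aligned)
60..64  size  (4B, 4-aligned)
64..65  reserved  (1B, 1-aligned)
65..72  attrs  (7B, 1-aligned)
72..80  offset  (8B, 8-aligned)
sizeof = 80, alignof = 8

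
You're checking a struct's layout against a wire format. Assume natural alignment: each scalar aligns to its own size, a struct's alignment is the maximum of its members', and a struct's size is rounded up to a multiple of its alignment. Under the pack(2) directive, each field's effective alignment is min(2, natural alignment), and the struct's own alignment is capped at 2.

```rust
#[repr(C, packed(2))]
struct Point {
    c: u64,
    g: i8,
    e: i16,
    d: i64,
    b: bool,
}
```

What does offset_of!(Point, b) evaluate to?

c at 0 (size 8, align 2) → ends 8
g at 8 (size 1, align 1) → ends 9
pad 1 to align 2 for e
e at 10 (size 2, align 2) → ends 12
d at 12 (size 8, align 2) → ends 20
b at 20 (size 1, align 1) → ends 21

20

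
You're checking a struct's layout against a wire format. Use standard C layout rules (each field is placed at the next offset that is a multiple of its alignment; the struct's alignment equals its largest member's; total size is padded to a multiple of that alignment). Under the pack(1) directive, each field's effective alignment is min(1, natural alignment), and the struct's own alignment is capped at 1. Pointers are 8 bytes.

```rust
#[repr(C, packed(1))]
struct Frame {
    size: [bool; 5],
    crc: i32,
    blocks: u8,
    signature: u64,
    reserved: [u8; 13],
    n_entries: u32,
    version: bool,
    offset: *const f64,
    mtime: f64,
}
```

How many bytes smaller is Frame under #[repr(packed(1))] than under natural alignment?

12

natural layout:
  @0: size [5B, align 1] → 5
  +3 pad (align 4)
  @8: crc [4B, align 4] → 12
  @12: blocks [1B, align 1] → 13
  +3 pad (align 8)
  @16: signature [8B, align 8] → 24
  @24: reserved [13B, align 1] → 37
  +3 pad (align 4)
  @40: n_entries [4B, align 4] → 44
  @44: version [1B, align 1] → 45
  +3 pad (align 8)
  @48: offset [8B, align 8] → 56
  @56: mtime [8B, align 8] → 64
  size 64, align 8
packed(1) layout:
  @0: size [5B, align 1] → 5
  @5: crc [4B, align 1] → 9
  @9: blocks [1B, align 1] → 10
  @10: signature [8B, align 1] → 18
  @18: reserved [13B, align 1] → 31
  @31: n_entries [4B, align 1] → 35
  @35: version [1B, align 1] → 36
  @36: offset [8B, align 1] → 44
  @44: mtime [8B, align 1] → 52
  size 52, align 1
64 − 52 = 12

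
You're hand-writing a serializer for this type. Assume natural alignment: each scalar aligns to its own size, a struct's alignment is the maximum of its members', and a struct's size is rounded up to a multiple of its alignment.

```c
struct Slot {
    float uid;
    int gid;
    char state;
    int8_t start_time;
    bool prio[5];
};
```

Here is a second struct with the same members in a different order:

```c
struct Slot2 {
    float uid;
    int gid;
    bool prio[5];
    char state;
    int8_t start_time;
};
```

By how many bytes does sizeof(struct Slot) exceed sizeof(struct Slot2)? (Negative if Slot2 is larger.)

0..4  uid  (4B, 4-aligned)
4..8  gid  (4B, 4-aligned)
8..9  state  (1B, 1-aligned)
9..10  start_time  (1B, 1-aligned)
10..15  prio  (5B, 1-aligned)
15..16  -- tail padding (1B)
sizeof = 16, alignof = 4
— Slot2 —
0..4  uid  (4B, 4-aligned)
4..8  gid  (4B, 4-aligned)
8..13  prio  (5B, 1-aligned)
13..14  state  (1B, 1-aligned)
14..15  start_time  (1B, 1-aligned)
15..16  -- tail padding (1B)
sizeof = 16, alignof = 4
16 − 16 = 0

0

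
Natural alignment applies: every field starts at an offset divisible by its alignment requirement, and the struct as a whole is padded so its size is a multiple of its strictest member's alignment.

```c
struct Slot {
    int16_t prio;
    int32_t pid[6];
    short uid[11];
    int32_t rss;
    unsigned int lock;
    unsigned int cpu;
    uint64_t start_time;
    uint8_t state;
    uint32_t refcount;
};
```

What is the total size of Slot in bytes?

80

0..2  prio  (2B, 2-aligned)
2..4  -- padding (2B)
4..28  pid  (24B, 4-aligned)
28..50  uid  (22B, 2-aligned)
50..52  -- padding (2B)
52..56  rss  (4B, 4-aligned)
56..60  lock  (4B, 4-aligned)
60..64  cpu  (4B, 4-aligned)
64..72  start_time  (8B, 8-aligned)
72..73  state  (1B, 1-aligned)
73..76  -- padding (3B)
76..80  refcount  (4B, 4-aligned)
sizeof = 80, alignof = 8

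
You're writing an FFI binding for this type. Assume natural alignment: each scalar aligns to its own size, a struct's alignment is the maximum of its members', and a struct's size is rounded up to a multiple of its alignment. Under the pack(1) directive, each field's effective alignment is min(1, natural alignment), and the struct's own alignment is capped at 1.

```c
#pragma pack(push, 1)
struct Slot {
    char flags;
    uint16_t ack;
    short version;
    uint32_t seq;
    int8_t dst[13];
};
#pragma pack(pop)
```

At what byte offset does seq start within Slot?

@0: flags [1B, align 1] → 1
@1: ack [2B, align 1] → 3
@3: version [2B, align 1] → 5
@5: seq [4B, align 1] → 9

5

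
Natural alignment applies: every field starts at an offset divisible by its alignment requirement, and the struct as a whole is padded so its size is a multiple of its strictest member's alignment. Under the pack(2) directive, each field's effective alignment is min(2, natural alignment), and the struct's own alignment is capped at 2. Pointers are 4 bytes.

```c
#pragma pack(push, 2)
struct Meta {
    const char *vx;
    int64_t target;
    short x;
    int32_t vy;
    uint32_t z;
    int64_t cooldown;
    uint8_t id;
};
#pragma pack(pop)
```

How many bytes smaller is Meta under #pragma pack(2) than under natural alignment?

16

natural layout:
  0..4  vx  (4B, 4-aligned)
  4..8  -- padding (4B)
  8..16  target  (8B, 8-aligned)
  16..18  x  (2B, 2-aligned)
  18..20  -- padding (2B)
  20..24  vy  (4B, 4-aligned)
  24..28  z  (4B, 4-aligned)
  28..32  -- padding (4B)
  32..40  cooldown  (8B, 8-aligned)
  40..41  id  (1B, 1-aligned)
  41..48  -- tail padding (7B)
  sizeof = 48, alignof = 8
packed(2) layout:
  0..4  vx  (4B, 2-aligned)
  4..12  target  (8B, 2-aligned)
  12..14  x  (2B, 2-aligned)
  14..18  vy  (4B, 2-aligned)
  18..22  z  (4B, 2-aligned)
  22..30  cooldown  (8B, 2-aligned)
  30..31  id  (1B, 1-aligned)
  31..32  -- tail padding (1B)
  sizeof = 32, alignof = 2
48 − 32 = 16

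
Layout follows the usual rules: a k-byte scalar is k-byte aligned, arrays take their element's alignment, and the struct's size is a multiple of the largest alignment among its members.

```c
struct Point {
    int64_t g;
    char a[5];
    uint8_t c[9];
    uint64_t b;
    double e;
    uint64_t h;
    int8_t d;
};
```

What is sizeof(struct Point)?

56 bytes

0..8  g  (8B, 8-aligned)
8..13  a  (5B, 1-aligned)
13..22  c  (9B, 1-aligned)
22..24  -- padding (2B)
24..32  b  (8B, 8-aligned)
32..40  e  (8B, 8-aligned)
40..48  h  (8B, 8-aligned)
48..49  d  (1B, 1-aligned)
49..56  -- tail padding (7B)
sizeof = 56, alignof = 8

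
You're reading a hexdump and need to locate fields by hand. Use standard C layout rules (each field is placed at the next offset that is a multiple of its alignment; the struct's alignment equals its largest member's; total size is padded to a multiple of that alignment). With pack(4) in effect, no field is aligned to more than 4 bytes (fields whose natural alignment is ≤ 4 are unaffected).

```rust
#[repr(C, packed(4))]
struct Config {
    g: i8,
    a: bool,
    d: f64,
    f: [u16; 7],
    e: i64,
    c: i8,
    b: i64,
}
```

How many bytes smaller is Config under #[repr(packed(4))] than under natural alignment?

natural layout:
  g at 0 (size 1, align 1) → ends 1
  a at 1 (size 1, align 1) → ends 2
  pad 6 to align 8 for d
  d at 8 (size 8, align 8) → ends 16
  f at 16 (size 14, align 2) → ends 30
  pad 2 to align 8 for e
  e at 32 (size 8, align 8) → ends 40
  c at 40 (size 1, align 1) → ends 41
  pad 7 to align 8 for b
  b at 48 (size 8, align 8) → ends 56
  total 56 bytes, alignment 8
packed(4) layout:
  g at 0 (size 1, align 1) → ends 1
  a at 1 (size 1, align 1) → ends 2
  pad 2 to align 4 for d
  d at 4 (size 8, align 4) → ends 12
  f at 12 (size 14, align 2) → ends 26
  pad 2 to align 4 for e
  e at 28 (size 8, align 4) → ends 36
  c at 36 (size 1, align 1) → ends 37
  pad 3 to align 4 for b
  b at 40 (size 8, align 4) → ends 48
  total 48 bytes, alignment 4
56 − 48 = 8

8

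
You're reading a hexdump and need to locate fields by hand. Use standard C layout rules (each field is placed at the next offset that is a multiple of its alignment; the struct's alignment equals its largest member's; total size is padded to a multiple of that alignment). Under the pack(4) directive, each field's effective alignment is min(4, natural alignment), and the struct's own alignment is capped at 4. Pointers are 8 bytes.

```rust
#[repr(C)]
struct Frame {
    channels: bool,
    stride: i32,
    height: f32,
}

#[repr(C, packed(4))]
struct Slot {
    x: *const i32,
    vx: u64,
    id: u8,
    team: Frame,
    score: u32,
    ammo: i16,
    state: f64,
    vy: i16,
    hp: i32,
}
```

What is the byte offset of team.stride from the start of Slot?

Frame: @0: channels [1B, align 1] → 1; +3 pad (align 4); @4: stride [4B, align 4] → 8; @8: height [4B, align 4] → 12; size 12, align 4
@0: x [8B, align 4] → 8
@8: vx [8B, align 4] → 16
@16: id [1B, align 1] → 17
+3 pad (align 4)
@20: team [12B, align 4] → 32
within Frame: stride at 4
20 + 4 = 24

24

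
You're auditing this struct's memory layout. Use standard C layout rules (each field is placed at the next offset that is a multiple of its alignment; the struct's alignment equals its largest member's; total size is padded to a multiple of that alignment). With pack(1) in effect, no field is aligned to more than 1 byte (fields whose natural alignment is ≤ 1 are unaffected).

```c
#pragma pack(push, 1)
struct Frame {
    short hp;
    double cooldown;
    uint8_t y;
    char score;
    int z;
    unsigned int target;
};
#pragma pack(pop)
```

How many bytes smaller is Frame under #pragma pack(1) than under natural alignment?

12

natural layout:
  hp at 0 (size 2, align 2) → ends 2
  pad 6 to align 8 for cooldown
  cooldown at 8 (size 8, align 8) → ends 16
  y at 16 (size 1, align 1) → ends 17
  score at 17 (size 1, align 1) → ends 18
  pad 2 to align 4 for z
  z at 20 (size 4, align 4) → ends 24
  target at 24 (size 4, align 4) → ends 28
  tail pad 4 to reach multiple of 8
  total 32 bytes, alignment 8
packed(1) layout:
  hp at 0 (size 2, align 1) → ends 2
  cooldown at 2 (size 8, align 1) → ends 10
  y at 10 (size 1, align 1) → ends 11
  score at 11 (size 1, align 1) → ends 12
  z at 12 (size 4, align 1) → ends 16
  target at 16 (size 4, align 1) → ends 20
  total 20 bytes, alignment 1
32 − 20 = 12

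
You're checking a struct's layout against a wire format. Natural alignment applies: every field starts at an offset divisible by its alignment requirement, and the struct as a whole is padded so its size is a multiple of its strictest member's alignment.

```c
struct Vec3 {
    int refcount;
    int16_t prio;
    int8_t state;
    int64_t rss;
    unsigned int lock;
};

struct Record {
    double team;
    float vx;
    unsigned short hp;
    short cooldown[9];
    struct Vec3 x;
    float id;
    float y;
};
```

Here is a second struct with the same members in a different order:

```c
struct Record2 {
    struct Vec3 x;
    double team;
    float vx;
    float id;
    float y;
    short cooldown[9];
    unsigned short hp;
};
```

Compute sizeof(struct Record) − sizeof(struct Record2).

Vec3: refcount at 0 (size 4, align 4) → ends 4; prio at 4 (size 2, align 2) → ends 6; state at 6 (size 1, align 1) → ends 7; pad 1 to align 8 for rss; rss at 8 (size 8, align 8) → ends 16; lock at 16 (size 4, align 4) → ends 20; tail pad 4 to reach multiple of 8; total 24 bytes, alignment 8
team at 0 (size 8, align 8) → ends 8
vx at 8 (size 4, align 4) → ends 12
hp at 12 (size 2, align 2) → ends 14
cooldown at 14 (size 18, align 2) → ends 32
x at 32 (size 24, align 8) → ends 56
id at 56 (size 4, align 4) → ends 60
y at 60 (size 4, align 4) → ends 64
total 64 bytes, alignment 8
— Record2 —
x at 0 (size 24, align 8) → ends 24
team at 24 (size 8, align 8) → ends 32
vx at 32 (size 4, align 4) → ends 36
id at 36 (size 4, align 4) → ends 40
y at 40 (size 4, align 4) → ends 44
cooldown at 44 (size 18, align 2) → ends 62
hp at 62 (size 2, align 2) → ends 64
total 64 bytes, alignment 8
64 − 64 = 0

0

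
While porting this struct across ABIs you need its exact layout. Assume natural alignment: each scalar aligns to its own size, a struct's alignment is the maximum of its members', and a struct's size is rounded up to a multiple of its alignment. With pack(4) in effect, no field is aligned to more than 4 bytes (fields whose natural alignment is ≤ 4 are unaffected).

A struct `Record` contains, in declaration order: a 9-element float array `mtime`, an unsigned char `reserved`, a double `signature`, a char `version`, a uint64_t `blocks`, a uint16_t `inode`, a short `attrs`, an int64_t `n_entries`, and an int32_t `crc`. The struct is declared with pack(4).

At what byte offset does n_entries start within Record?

@0: mtime [36B, align 4] → 36
@36: reserved [1B, align 1] → 37
+3 pad (align 4)
@40: signature [8B, align 4] → 48
@48: version [1B, align 1] → 49
+3 pad (align 4)
@52: blocks [8B, align 4] → 60
@60: inode [2B, align 2] → 62
@62: attrs [2B, align 2] → 64
@64: n_entries [8B, align 4] → 72

64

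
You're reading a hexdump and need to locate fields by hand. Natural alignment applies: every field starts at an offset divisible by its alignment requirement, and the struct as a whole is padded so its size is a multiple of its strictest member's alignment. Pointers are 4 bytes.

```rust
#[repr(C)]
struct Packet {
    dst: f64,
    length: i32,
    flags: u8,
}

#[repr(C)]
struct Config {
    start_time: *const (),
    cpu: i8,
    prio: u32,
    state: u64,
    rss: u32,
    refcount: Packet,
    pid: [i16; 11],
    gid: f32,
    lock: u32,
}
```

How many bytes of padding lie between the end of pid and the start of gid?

2

Packet: @0: dst [8B, align 8] → 8; @8: length [4B, align 4] → 12; @12: flags [1B, align 1] → 13; +3 tail pad (align 8); size 16, align 8
@0: start_time [4B, align 4] → 4
@4: cpu [1B, align 1] → 5
+3 pad (align 4)
@8: prio [4B, align 4] → 12
+4 pad (align 8)
@16: state [8B, align 8] → 24
@24: rss [4B, align 4] → 28
+4 pad (align 8)
@32: refcount [16B, align 8] → 48
@48: pid [22B, align 2] → 70
+2 pad (align 4)
@72: gid [4B, align 4] → 76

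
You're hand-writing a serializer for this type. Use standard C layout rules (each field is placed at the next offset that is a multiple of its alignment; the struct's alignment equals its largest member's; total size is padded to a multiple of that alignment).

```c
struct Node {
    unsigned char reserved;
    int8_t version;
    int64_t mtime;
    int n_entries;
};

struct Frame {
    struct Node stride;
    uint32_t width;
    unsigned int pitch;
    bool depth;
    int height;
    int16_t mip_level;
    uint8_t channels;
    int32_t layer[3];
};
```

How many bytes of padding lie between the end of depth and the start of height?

3

Node: @0: reserved [1B, align 1] → 1; @1: version [1B, align 1] → 2; +6 pad (align 8); @8: mtime [8B, align 8] → 16; @16: n_entries [4B, align 4] → 20; +4 tail pad (align 8); size 24, align 8
@0: stride [24B, align 8] → 24
@24: width [4B, align 4] → 28
@28: pitch [4B, align 4] → 32
@32: depth [1B, align 1] → 33
+3 pad (align 4)
@36: height [4B, align 4] → 40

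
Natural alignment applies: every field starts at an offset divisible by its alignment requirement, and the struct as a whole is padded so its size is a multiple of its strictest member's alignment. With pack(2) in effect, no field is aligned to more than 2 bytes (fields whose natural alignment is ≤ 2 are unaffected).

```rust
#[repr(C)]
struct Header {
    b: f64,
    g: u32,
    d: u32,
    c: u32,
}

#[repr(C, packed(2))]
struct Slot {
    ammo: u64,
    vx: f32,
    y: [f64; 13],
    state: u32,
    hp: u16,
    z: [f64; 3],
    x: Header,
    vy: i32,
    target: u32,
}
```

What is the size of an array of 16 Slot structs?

2848

Header: b at 0 (size 8, align 8) → ends 8; g at 8 (size 4, align 4) → ends 12; d at 12 (size 4, align 4) → ends 16; c at 16 (size 4, align 4) → ends 20; tail pad 4 to reach multiple of 8; total 24 bytes, alignment 8
ammo at 0 (size 8, align 2) → ends 8
vx at 8 (size 4, align 2) → ends 12
y at 12 (size 104, align 2) → ends 116
state at 116 (size 4, align 2) → ends 120
hp at 120 (size 2, align 2) → ends 122
z at 122 (size 24, align 2) → ends 146
x at 146 (size 24, align 2) → ends 170
vy at 170 (size 4, align 2) → ends 174
target at 174 (size 4, align 2) → ends 178
total 178 bytes, alignment 2
array of 16: 16 × 178 = 2848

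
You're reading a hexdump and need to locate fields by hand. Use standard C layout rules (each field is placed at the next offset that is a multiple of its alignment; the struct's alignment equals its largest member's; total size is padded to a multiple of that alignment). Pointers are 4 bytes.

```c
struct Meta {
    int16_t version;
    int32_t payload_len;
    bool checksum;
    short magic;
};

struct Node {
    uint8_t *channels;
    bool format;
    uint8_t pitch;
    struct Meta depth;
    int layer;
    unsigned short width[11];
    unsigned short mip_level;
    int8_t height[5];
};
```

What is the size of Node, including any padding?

Meta: 0..2  version  (2B, 2-aligned); 2..4  -- padding (2B); 4..8  payload_len  (4B, 4-aligned); 8..9  checksum  (1B, 1-aligned); 9..10  -- padding (1B); 10..12  magic  (2B, 2-aligned); sizeof = 12, alignof = 4
0..4  channels  (4B, 4-aligned)
4..5  format  (1B, 1-aligned)
5..6  pitch  (1B, 1-aligned)
6..8  -- padding (2B)
8..20  depth  (12B, 4-aligned)
20..24  layer  (4B, 4-aligned)
24..46  width  (22B, 2-aligned)
46..48  mip_level  (2B, 2-aligned)
48..53  height  (5B, 1-aligned)
53..56  -- tail padding (3B)
sizeof = 56, alignof = 4

56 bytes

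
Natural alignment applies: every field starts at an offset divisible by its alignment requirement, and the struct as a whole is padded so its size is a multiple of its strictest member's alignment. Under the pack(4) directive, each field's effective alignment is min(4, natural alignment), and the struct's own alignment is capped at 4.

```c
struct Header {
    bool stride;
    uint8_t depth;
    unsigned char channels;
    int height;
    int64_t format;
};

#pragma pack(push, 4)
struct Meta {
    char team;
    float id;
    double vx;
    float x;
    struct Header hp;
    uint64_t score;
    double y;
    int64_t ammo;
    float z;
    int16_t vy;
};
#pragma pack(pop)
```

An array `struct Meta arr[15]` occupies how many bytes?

Header: @0: stride [1B, align 1] → 1; @1: depth [1B, align 1] → 2; @2: channels [1B, align 1] → 3; +1 pad (align 4); @4: height [4B, align 4] → 8; @8: format [8B, align 8] → 16; size 16, align 8
@0: team [1B, align 1] → 1
+3 pad (align 4)
@4: id [4B, align 4] → 8
@8: vx [8B, align 4] → 16
@16: x [4B, align 4] → 20
@20: hp [16B, align 4] → 36
@36: score [8B, align 4] → 44
@44: y [8B, align 4] → 52
@52: ammo [8B, align 4] → 60
@60: z [4B, align 4] → 64
@64: vy [2B, align 2] → 66
+2 tail pad (align 4)
size 68, align 4
array of 15: 15 × 68 = 1020

1020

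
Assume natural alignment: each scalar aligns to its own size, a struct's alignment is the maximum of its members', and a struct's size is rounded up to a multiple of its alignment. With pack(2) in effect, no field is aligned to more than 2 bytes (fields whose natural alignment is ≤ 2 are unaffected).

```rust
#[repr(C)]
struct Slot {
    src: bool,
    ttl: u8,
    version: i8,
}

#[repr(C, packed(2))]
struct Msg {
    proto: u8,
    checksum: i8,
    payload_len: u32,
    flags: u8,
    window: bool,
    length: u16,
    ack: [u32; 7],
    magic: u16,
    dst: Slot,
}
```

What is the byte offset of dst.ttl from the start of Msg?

Slot: @0: src [1B, align 1] → 1; @1: ttl [1B, align 1] → 2; @2: version [1B, align 1] → 3; size 3, align 1
@0: proto [1B, align 1] → 1
@1: checksum [1B, align 1] → 2
@2: payload_len [4B, align 2] → 6
@6: flags [1B, align 1] → 7
@7: window [1B, align 1] → 8
@8: length [2B, align 2] → 10
@10: ack [28B, align 2] → 38
@38: magic [2B, align 2] → 40
@40: dst [3B, align 1] → 43
within Slot: ttl at 1
40 + 1 = 41

41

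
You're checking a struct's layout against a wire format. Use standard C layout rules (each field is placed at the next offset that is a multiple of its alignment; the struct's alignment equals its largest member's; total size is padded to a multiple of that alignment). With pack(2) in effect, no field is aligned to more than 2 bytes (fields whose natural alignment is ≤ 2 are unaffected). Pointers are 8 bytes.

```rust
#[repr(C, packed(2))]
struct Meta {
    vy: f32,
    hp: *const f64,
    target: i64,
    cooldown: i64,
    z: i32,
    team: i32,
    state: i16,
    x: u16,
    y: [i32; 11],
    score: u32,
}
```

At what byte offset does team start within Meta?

32

@0: vy [4B, align 2] → 4
@4: hp [8B, align 2] → 12
@12: target [8B, align 2] → 20
@20: cooldown [8B, align 2] → 28
@28: z [4B, align 2] → 32
@32: team [4B, align 2] → 36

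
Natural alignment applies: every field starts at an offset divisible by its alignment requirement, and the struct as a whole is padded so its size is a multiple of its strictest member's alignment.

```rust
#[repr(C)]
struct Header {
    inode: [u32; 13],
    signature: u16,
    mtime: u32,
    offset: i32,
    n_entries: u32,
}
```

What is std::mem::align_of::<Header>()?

4

member alignments: inode=4, signature=2, mtime=4, offset=4, n_entries=4
max = 4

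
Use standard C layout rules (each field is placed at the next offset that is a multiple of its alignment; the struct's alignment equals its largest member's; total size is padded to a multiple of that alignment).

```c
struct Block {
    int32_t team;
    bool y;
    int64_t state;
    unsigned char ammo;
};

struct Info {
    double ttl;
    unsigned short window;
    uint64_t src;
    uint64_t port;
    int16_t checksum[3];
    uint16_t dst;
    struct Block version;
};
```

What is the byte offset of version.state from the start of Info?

Block: @0: team [4B, align 4] → 4; @4: y [1B, align 1] → 5; +3 pad (align 8); @8: state [8B, align 8] → 16; @16: ammo [1B, align 1] → 17; +7 tail pad (align 8); size 24, align 8
@0: ttl [8B, align 8] → 8
@8: window [2B, align 2] → 10
+6 pad (align 8)
@16: src [8B, align 8] → 24
@24: port [8B, align 8] → 32
@32: checksum [6B, align 2] → 38
@38: dst [2B, align 2] → 40
@40: version [24B, align 8] → 64
within Block: state at 8
40 + 8 = 48

48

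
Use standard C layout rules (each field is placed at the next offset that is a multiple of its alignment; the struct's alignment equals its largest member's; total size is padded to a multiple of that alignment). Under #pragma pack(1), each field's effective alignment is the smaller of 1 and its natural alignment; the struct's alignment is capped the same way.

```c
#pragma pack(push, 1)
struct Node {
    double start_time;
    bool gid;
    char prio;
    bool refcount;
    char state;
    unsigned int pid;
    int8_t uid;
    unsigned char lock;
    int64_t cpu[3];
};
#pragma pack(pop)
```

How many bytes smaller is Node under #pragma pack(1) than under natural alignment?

6

natural layout:
  @0: start_time [8B, align 8] → 8
  @8: gid [1B, align 1] → 9
  @9: prio [1B, align 1] → 10
  @10: refcount [1B, align 1] → 11
  @11: state [1B, align 1] → 12
  @12: pid [4B, align 4] → 16
  @16: uid [1B, align 1] → 17
  @17: lock [1B, align 1] → 18
  +6 pad (align 8)
  @24: cpu [24B, align 8] → 48
  size 48, align 8
packed(1) layout:
  @0: start_time [8B, align 1] → 8
  @8: gid [1B, align 1] → 9
  @9: prio [1B, align 1] → 10
  @10: refcount [1B, align 1] → 11
  @11: state [1B, align 1] → 12
  @12: pid [4B, align 1] → 16
  @16: uid [1B, align 1] → 17
  @17: lock [1B, align 1] → 18
  @18: cpu [24B, align 1] → 42
  size 42, align 1
48 − 42 = 6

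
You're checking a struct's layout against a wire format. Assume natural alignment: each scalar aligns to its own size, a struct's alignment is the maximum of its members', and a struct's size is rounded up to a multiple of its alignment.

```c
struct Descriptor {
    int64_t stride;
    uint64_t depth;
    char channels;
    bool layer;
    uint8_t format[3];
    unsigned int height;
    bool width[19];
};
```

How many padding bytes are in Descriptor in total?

4

@0: stride [8B, align 8] → 8
@8: depth [8B, align 8] → 16
@16: channels [1B, align 1] → 17
@17: layer [1B, align 1] → 18
@18: format [3B, align 1] → 21
+3 pad (align 4)
@24: height [4B, align 4] → 28
@28: width [19B, align 1] → 47
+1 tail pad (align 8)
size 48, align 8
data bytes 44, size 48 → padding 4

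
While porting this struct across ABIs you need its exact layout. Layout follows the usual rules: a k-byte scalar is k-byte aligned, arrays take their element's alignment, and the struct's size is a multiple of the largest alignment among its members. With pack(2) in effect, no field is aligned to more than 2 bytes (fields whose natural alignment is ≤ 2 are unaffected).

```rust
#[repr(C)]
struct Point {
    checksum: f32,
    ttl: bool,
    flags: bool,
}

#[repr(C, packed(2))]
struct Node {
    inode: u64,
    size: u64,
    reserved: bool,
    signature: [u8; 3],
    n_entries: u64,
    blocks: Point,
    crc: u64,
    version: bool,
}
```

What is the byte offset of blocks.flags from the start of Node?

Point: @0: checksum [4B, align 4] → 4; @4: ttl [1B, align 1] → 5; @5: flags [1B, align 1] → 6; +2 tail pad (align 4); size 8, align 4
@0: inode [8B, align 2] → 8
@8: size [8B, align 2] → 16
@16: reserved [1B, align 1] → 17
@17: signature [3B, align 1] → 20
@20: n_entries [8B, align 2] → 28
@28: blocks [8B, align 2] → 36
within Point: flags at 5
28 + 5 = 33

33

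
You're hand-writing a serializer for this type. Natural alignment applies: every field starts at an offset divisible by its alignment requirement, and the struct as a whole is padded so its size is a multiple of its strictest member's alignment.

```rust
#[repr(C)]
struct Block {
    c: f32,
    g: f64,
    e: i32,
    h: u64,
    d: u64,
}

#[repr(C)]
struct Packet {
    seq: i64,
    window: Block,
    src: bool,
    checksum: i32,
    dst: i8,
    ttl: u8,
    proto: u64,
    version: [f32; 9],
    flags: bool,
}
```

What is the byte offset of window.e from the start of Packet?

24

Block: 0..4  c  (4B, 4-aligned); 4..8  -- padding (4B); 8..16  g  (8B, 8-aligned); 16..20  e  (4B, 4-aligned); 20..24  -- padding (4B); 24..32  h  (8B, 8-aligned); 32..40  d  (8B, 8-aligned); sizeof = 40, alignof = 8
0..8  seq  (8B, 8-aligned)
8..48  window  (40B, 8-aligned)
within Block: e at 16
8 + 16 = 24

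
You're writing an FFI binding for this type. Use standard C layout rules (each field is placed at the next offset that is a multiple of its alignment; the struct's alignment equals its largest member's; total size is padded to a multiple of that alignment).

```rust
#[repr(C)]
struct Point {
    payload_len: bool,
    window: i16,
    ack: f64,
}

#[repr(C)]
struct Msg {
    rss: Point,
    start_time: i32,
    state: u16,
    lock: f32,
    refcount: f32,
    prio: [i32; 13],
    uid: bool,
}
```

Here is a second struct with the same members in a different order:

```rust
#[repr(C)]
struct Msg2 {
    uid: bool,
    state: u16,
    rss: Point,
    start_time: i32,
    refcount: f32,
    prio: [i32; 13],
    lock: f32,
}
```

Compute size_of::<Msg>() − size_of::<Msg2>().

0

Point: @0: payload_len [1B, align 1] → 1; +1 pad (align 2); @2: window [2B, align 2] → 4; +4 pad (align 8); @8: ack [8B, align 8] → 16; size 16, align 8
@0: rss [16B, align 8] → 16
@16: start_time [4B, align 4] → 20
@20: state [2B, align 2] → 22
+2 pad (align 4)
@24: lock [4B, align 4] → 28
@28: refcount [4B, align 4] → 32
@32: prio [52B, align 4] → 84
@84: uid [1B, align 1] → 85
+3 tail pad (align 8)
size 88, align 8
— Msg2 —
@0: uid [1B, align 1] → 1
+1 pad (align 2)
@2: state [2B, align 2] → 4
+4 pad (align 8)
@8: rss [16B, align 8] → 24
@24: start_time [4B, align 4] → 28
@28: refcount [4B, align 4] → 32
@32: prio [52B, align 4] → 84
@84: lock [4B, align 4] → 88
size 88, align 8
88 − 88 = 0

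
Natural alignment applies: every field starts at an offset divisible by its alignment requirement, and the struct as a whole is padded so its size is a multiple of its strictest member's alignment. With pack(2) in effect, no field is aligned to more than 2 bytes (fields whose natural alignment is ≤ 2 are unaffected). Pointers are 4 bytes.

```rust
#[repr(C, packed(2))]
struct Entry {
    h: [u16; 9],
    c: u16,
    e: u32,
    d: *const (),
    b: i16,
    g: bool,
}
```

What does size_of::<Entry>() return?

h at 0 (size 18, align 2) → ends 18
c at 18 (size 2, align 2) → ends 20
e at 20 (size 4, align 2) → ends 24
d at 24 (size 4, align 2) → ends 28
b at 28 (size 2, align 2) → ends 30
g at 30 (size 1, align 1) → ends 31
tail pad 1 to reach multiple of 2
total 32 bytes, alignment 2

32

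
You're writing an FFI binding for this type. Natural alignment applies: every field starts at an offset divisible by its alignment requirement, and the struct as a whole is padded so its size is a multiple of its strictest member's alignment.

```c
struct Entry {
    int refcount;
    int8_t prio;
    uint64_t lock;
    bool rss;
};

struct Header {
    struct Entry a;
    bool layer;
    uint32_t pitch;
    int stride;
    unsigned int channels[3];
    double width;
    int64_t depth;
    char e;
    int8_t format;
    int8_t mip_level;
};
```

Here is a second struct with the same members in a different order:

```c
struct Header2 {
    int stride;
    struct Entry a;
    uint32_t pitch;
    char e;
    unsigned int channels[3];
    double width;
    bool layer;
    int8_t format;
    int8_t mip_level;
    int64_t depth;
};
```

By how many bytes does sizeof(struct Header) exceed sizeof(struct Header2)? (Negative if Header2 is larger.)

-8

Entry: 0..4  refcount  (4B, 4-aligned); 4..5  prio  (1B, 1-aligned); 5..8  -- padding (3B); 8..16  lock  (8B, 8-aligned); 16..17  rss  (1B, 1-aligned); 17..24  -- tail padding (7B); sizeof = 24, alignof = 8
0..24  a  (24B, 8-aligned)
24..25  layer  (1B, 1-aligned)
25..28  -- padding (3B)
28..32  pitch  (4B, 4-aligned)
32..36  stride  (4B, 4-aligned)
36..48  channels  (12B, 4-aligned)
48..56  width  (8B, 8-aligned)
56..64  depth  (8B, 8-aligned)
64..65  e  (1B, 1-aligned)
65..66  format  (1B, 1-aligned)
66..67  mip_level  (1B, 1-aligned)
67..72  -- tail padding (5B)
sizeof = 72, alignof = 8
— Header2 —
0..4  stride  (4B, 4-aligned)
4..8  -- padding (4B)
8..32  a  (24B, 8-aligned)
32..36  pitch  (4B, 4-aligned)
36..37  e  (1B, 1-aligned)
37..40  -- padding (3B)
40..52  channels  (12B, 4-aligned)
52..56  -- padding (4B)
56..64  width  (8B, 8-aligned)
64..65  layer  (1B, 1-aligned)
65..66  format  (1B, 1-aligned)
66..67  mip_level  (1B, 1-aligned)
67..72  -- padding (5B)
72..80  depth  (8B, 8-aligned)
sizeof = 80, alignof = 8
72 − 80 = -8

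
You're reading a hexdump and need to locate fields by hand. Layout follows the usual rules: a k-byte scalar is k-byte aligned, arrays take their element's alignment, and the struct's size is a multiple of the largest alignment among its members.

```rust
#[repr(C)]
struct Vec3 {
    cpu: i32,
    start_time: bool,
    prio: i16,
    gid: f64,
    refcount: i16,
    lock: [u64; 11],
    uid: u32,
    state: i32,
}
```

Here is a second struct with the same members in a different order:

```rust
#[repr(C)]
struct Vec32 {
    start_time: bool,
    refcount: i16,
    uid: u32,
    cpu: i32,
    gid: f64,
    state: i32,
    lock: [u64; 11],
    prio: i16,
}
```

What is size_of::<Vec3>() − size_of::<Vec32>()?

0..4  cpu  (4B, 4-aligned)
4..5  start_time  (1B, 1-aligned)
5..6  -- padding (1B)
6..8  prio  (2B, 2-aligned)
8..16  gid  (8B, 8-aligned)
16..18  refcount  (2B, 2-aligned)
18..24  -- padding (6B)
24..112  lock  (88B, 8-aligned)
112..116  uid  (4B, 4-aligned)
116..120  state  (4B, 4-aligned)
sizeof = 120, alignof = 8
— Vec32 —
0..1  start_time  (1B, 1-aligned)
1..2  -- padding (1B)
2..4  refcount  (2B, 2-aligned)
4..8  uid  (4B, 4-aligned)
8..12  cpu  (4B, 4-aligned)
12..16  -- padding (4B)
16..24  gid  (8B, 8-aligned)
24..28  state  (4B, 4-aligned)
28..32  -- padding (4B)
32..120  lock  (88B, 8-aligned)
120..122  prio  (2B, 2-aligned)
122..128  -- tail padding (6B)
sizeof = 128, alignof = 8
120 − 128 = -8

-8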